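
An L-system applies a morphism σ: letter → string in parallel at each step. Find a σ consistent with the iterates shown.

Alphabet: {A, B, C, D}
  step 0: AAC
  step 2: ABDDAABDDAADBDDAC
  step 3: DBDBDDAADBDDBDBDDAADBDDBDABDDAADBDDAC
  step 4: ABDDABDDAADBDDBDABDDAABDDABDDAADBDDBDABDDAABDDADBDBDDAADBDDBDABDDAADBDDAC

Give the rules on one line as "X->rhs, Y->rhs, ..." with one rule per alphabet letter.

  step 3 ⇒ step 4: DBDBDDAADBDDBDBDDAADBDDBDABDDAADBDDAC ⇒ A·BDD·A·BDD·A·A·DBD·DBD·A·BDD·A·A·BDD·A·BDD·A·A·DBD·DBD·A·BDD·A·A·BDD·A·DBD·BDD·A·A·DBD·DBD·A·BDD·A·A·DBD·DAC
    A ↦ DBD
    B ↦ BDD
    C ↦ DAC
    D ↦ A

A->DBD, B->BDD, C->DAC, D->A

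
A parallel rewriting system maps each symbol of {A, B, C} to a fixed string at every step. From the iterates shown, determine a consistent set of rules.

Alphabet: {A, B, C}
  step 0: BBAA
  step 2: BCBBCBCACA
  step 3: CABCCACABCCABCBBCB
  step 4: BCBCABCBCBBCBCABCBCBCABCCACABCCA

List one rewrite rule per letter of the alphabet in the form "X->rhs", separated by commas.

A->B, B->CA, C->BC

  step 3 ⇒ step 4: CABCCACABCCABCBBCB ⇒ BC·B·CA·BC·BC·B·BC·B·CA·BC·BC·B·CA·BC·CA·CA·BC·CA
    A ↦ B
    B ↦ CA
    C ↦ BC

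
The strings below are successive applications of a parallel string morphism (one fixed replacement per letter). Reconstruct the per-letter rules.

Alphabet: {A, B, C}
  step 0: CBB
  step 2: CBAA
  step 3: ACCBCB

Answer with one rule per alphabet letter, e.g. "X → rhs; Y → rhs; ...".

A->CB, B->C, C->A

  step 2 ⇒ step 3: CBAA ⇒ A·C·CB·CB
    A ↦ CB
    B ↦ C
    C ↦ A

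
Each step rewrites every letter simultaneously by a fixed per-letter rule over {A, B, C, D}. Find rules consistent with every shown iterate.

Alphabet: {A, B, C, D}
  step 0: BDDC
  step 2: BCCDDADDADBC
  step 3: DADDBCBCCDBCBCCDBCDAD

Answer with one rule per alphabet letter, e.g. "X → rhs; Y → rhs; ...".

  step 2 ⇒ step 3: BCCDDADDADBC ⇒ DA·D·D·BC·BC·CD·BC·BC·CD·BC·DA·D
    A ↦ CD
    B ↦ DA
    C ↦ D
    D ↦ BC

A->CD, B->DA, C->D, D->BC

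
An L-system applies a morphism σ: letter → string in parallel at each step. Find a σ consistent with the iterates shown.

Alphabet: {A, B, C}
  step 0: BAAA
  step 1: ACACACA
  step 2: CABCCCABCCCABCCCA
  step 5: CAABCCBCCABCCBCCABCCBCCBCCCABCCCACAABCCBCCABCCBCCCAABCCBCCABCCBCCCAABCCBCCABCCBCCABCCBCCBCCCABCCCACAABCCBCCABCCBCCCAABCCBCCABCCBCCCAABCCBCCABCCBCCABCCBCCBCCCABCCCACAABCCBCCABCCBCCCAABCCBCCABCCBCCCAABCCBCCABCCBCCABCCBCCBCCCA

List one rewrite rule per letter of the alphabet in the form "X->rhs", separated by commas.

  step 1 ⇒ step 2: ACACACA ⇒ CA·BCC·CA·BCC·CA·BCC·CA
    A ↦ CA
    C ↦ BCC
  step 0 ⇒ step 1: BAAA ⇒ A·CA·CA·CA
    B ↦ A

A->CA, B->A, C->BCC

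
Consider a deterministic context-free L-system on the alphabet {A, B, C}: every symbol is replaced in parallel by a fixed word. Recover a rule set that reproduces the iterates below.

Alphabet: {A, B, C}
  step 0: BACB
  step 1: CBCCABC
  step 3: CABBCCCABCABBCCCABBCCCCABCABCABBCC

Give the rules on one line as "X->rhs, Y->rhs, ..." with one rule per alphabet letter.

A->BC, B->C, C->CAB

  step 0 ⇒ step 1: BACB ⇒ C·BC·CAB·C
    A ↦ BC
    B ↦ C
    C ↦ CAB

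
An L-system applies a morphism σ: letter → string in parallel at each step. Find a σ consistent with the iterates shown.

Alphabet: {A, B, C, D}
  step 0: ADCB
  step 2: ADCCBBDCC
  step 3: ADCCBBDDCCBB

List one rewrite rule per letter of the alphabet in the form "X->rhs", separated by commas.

A->AD, B->D, C->B, D->CC

  step 2 ⇒ step 3: ADCCBBDCC ⇒ AD·CC·B·B·D·D·CC·B·B
    A ↦ AD
    B ↦ D
    C ↦ B
    D ↦ CC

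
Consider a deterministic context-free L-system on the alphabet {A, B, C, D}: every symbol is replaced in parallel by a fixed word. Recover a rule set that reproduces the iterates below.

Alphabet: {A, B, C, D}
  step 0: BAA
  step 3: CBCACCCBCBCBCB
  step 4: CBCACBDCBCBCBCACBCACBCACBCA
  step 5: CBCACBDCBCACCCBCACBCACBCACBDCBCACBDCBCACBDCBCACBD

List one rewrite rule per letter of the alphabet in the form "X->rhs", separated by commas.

  step 4 ⇒ step 5: CBCACBDCBCBCBCACBCACBCACBCA ⇒ CB·CA·CB·D·CB·CA·CC·CB·CA·CB·CA·CB·CA·CB·D·CB·CA·CB·D·CB·CA·CB·D·CB·CA·CB·D
    A ↦ D
    B ↦ CA
    C ↦ CB
    D ↦ CC

A->D, B->CA, C->CB, D->CC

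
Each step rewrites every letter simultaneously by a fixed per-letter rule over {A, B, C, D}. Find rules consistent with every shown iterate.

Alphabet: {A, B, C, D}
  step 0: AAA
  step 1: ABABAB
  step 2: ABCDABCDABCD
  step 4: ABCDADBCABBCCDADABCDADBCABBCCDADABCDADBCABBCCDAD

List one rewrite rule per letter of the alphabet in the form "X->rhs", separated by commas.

  step 1 ⇒ step 2: ABABAB ⇒ AB·CD·AB·CD·AB·CD
    A ↦ AB
    B ↦ CD
    C ↦ AD  (constrained at step 2)
    D ↦ BC  (constrained at step 2)

A->AB, B->CD, C->AD, D->BC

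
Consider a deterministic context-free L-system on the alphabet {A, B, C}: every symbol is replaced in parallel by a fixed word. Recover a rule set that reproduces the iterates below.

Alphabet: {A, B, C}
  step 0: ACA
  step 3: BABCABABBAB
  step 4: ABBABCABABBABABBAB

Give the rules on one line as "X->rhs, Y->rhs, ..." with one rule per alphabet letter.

A->B, B->AB, C->CA

  step 3 ⇒ step 4: BABCABABBAB ⇒ AB·B·AB·CA·B·AB·B·AB·AB·B·AB
    A ↦ B
    B ↦ AB
    C ↦ CA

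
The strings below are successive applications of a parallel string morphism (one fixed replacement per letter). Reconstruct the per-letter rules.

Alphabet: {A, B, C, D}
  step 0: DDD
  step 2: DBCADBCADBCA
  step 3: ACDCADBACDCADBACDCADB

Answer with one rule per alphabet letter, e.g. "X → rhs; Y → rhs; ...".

  step 2 ⇒ step 3: DBCADBCADBCA ⇒ AC·D·CA·DB·AC·D·CA·DB·AC·D·CA·DB
    A ↦ DB
    B ↦ D
    C ↦ CA
    D ↦ AC

A->DB, B->D, C->CA, D->AC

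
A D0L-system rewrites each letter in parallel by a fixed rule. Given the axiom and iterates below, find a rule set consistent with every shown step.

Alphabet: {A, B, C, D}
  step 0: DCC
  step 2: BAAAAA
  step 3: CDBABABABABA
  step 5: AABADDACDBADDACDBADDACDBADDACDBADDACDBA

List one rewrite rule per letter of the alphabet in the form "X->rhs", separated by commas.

  step 2 ⇒ step 3: BAAAAA ⇒ CD·BA·BA·BA·BA·BA
    A ↦ BA
    B ↦ CD
    C ↦ DD  (constrained at step 0)
    D ↦ A  (constrained at step 0)

A->BA, B->CD, C->DD, D->A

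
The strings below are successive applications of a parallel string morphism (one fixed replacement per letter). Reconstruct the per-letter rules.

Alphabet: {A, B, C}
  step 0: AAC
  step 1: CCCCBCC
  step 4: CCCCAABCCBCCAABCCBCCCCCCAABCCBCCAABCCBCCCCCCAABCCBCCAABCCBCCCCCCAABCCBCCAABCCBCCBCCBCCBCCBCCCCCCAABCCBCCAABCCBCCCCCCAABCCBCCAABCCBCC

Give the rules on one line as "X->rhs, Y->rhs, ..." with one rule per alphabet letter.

A->CC, B->AA, C->BCC

  step 0 ⇒ step 1: AAC ⇒ CC·CC·BCC
    A ↦ CC
    C ↦ BCC
    B ↦ AA  (constrained at step 1)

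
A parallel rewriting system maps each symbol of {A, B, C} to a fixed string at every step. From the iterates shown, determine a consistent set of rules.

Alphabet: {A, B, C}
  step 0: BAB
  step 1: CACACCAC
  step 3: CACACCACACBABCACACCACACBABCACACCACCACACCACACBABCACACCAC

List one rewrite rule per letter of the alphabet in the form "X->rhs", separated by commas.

A->AC, B->CAC, C->BAB

  step 0 ⇒ step 1: BAB ⇒ CAC·AC·CAC
    A ↦ AC
    B ↦ CAC
    C ↦ BAB  (constrained at step 1)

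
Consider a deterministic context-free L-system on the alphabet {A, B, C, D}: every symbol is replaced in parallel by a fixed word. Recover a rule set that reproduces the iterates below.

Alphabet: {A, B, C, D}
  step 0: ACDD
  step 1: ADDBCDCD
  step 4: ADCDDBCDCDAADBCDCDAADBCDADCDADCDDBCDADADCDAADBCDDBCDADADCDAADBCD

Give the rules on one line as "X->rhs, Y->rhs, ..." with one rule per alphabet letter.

  step 0 ⇒ step 1: ACDD ⇒ AD·DB·CD·CD
    A ↦ AD
    C ↦ DB
    D ↦ CD
    B ↦ AA  (constrained at step 1)

A->AD, B->AA, C->DB, D->CD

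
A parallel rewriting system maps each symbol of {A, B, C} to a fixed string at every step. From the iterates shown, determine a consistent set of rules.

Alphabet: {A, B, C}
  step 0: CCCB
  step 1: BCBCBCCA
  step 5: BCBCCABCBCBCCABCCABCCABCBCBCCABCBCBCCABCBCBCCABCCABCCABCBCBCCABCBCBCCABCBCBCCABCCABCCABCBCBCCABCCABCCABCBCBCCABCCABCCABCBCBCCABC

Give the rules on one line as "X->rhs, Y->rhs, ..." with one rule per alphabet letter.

A->BC, B->CA, C->BC

  step 0 ⇒ step 1: CCCB ⇒ BC·BC·BC·CA
    B ↦ CA
    C ↦ BC
    A ↦ BC  (constrained at step 1)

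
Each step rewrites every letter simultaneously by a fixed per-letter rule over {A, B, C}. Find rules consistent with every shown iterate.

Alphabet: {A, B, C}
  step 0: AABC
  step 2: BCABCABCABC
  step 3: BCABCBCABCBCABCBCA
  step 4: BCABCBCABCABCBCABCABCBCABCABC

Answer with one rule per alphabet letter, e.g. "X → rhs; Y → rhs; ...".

A->BC, B->BC, C->A

  step 3 ⇒ step 4: BCABCBCABCBCABCBCA ⇒ BC·A·BC·BC·A·BC·A·BC·BC·A·BC·A·BC·BC·A·BC·A·BC
    A ↦ BC
    B ↦ BC
    C ↦ A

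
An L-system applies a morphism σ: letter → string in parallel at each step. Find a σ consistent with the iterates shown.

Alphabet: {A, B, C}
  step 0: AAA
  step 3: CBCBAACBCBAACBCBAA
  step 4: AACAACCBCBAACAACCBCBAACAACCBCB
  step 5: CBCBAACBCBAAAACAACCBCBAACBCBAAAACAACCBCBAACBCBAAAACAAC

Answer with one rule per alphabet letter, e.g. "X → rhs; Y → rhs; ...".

  step 4 ⇒ step 5: AACAACCBCBAACAACCBCBAACAACCBCB ⇒ CB·CB·AA·CB·CB·AA·AA·C·AA·C·CB·CB·AA·CB·CB·AA·AA·C·AA·C·CB·CB·AA·CB·CB·AA·AA·C·AA·C
    A ↦ CB
    B ↦ C
    C ↦ AA

A->CB, B->C, C->AA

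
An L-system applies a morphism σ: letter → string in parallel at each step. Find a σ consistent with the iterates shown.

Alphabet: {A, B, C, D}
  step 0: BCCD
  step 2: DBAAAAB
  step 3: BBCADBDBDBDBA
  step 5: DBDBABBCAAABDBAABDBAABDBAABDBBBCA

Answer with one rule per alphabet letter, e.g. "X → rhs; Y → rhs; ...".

A->DB, B->A, C->B, D->BBC

  step 2 ⇒ step 3: DBAAAAB ⇒ BBC·A·DB·DB·DB·DB·A
    A ↦ DB
    B ↦ A
    D ↦ BBC
    C ↦ B  (constrained at step 0)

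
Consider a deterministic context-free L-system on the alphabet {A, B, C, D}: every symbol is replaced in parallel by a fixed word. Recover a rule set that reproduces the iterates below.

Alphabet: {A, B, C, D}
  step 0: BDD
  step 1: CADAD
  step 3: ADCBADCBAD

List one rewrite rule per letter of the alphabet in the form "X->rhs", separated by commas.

A->B, B->C, C->D, D->AD

  step 0 ⇒ step 1: BDD ⇒ C·AD·AD
    B ↦ C
    D ↦ AD
    A ↦ B  (constrained at step 1)
    C ↦ D  (constrained at step 1)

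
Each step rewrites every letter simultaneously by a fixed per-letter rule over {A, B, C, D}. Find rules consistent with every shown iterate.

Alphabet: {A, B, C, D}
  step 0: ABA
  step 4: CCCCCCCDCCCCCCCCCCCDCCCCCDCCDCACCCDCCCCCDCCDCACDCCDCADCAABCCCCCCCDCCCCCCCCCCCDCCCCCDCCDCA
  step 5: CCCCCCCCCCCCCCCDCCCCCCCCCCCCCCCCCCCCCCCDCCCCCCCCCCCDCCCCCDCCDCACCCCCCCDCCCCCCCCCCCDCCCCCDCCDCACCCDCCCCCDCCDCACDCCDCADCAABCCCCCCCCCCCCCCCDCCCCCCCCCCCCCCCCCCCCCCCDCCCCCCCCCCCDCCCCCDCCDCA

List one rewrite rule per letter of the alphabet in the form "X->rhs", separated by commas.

  step 4 ⇒ step 5: CCCCCCCDCCCCCCCCCCCDCCCCCDCCDCACCCDCCCCCDCCDCACDCCDCADCAABCCCCCCCDCCCCCCCCCCCDCCCCCDCCDCA ⇒ CC·CC·CC·CC·CC·CC·CC·CD·CC·CC·CC·CC·CC·CC·CC·CC·CC·CC·CC·CD·CC·CC·CC·CC·CC·CD·CC·CC·CD·CC·DCA·CC·CC·CC·CD·CC·CC·CC·CC·CC·CD·CC·CC·CD·CC·DCA·CC·CD·CC·CC·CD·CC·DCA·CD·CC·DCA·DCA·AB·CC·CC·CC·CC·CC·CC·CC·CD·CC·CC·CC·CC·CC·CC·CC·CC·CC·CC·CC·CD·CC·CC·CC·CC·CC·CD·CC·CC·CD·CC·DCA
    A ↦ DCA
    B ↦ AB
    C ↦ CC
    D ↦ CD

A->DCA, B->AB, C->CC, D->CD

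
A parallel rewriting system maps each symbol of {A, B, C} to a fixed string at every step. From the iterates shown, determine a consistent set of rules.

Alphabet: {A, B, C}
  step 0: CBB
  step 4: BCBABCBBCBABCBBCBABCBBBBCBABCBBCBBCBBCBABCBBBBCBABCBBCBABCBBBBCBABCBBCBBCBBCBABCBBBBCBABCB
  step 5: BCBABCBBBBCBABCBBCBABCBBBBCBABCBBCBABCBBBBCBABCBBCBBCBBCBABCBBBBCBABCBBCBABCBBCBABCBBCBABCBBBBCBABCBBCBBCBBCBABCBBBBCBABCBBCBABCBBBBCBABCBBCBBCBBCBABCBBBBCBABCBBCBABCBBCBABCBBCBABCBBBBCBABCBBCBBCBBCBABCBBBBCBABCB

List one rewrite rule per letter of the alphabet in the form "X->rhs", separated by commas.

A->BB, B->BCB, C->A

  step 4 ⇒ step 5: BCBABCBBCBABCBBCBABCBBBBCBABCBBCBBCBBCBABCBBBBCBABCBBCBABCBBBBCBABCBBCBBCBBCBABCBBBBCBABCB ⇒ BCB·A·BCB·BB·BCB·A·BCB·BCB·A·BCB·BB·BCB·A·BCB·BCB·A·BCB·BB·BCB·A·BCB·BCB·BCB·BCB·A·BCB·BB·BCB·A·BCB·BCB·A·BCB·BCB·A·BCB·BCB·A·BCB·BB·BCB·A·BCB·BCB·BCB·BCB·A·BCB·BB·BCB·A·BCB·BCB·A·BCB·BB·BCB·A·BCB·BCB·BCB·BCB·A·BCB·BB·BCB·A·BCB·BCB·A·BCB·BCB·A·BCB·BCB·A·BCB·BB·BCB·A·BCB·BCB·BCB·BCB·A·BCB·BB·BCB·A·BCB
    A ↦ BB
    B ↦ BCB
    C ↦ A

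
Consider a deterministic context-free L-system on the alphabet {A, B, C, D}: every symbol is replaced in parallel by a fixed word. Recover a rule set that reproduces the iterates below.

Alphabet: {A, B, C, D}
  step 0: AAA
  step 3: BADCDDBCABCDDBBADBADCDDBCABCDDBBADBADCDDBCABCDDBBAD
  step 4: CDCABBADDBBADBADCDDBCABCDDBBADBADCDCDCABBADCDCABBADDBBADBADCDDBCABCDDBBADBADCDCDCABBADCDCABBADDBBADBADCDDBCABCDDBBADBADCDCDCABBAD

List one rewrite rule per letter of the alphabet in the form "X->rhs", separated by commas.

A->CAB, B->CD, C->DB, D->BAD

  step 3 ⇒ step 4: BADCDDBCABCDDBBADBADCDDBCABCDDBBADBADCDDBCABCDDBBAD ⇒ CD·CAB·BAD·DB·BAD·BAD·CD·DB·CAB·CD·DB·BAD·BAD·CD·CD·CAB·BAD·CD·CAB·BAD·DB·BAD·BAD·CD·DB·CAB·CD·DB·BAD·BAD·CD·CD·CAB·BAD·CD·CAB·BAD·DB·BAD·BAD·CD·DB·CAB·CD·DB·BAD·BAD·CD·CD·CAB·BAD
    A ↦ CAB
    B ↦ CD
    C ↦ DB
    D ↦ BAD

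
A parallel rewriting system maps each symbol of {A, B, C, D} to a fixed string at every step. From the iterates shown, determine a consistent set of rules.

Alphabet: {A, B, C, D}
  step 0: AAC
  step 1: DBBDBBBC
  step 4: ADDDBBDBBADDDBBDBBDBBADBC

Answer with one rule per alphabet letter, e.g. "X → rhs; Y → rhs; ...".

  step 0 ⇒ step 1: AAC ⇒ DBB·DBB·BC
    A ↦ DBB
    C ↦ BC
    B ↦ D  (constrained at step 1)
    D ↦ A  (constrained at step 1)

A->DBB, B->D, C->BC, D->A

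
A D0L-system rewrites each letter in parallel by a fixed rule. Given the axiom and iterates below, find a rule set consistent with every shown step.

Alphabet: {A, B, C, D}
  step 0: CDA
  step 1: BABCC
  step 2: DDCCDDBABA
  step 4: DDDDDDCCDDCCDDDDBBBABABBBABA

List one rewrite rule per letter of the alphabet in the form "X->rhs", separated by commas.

A->CC, B->DD, C->BA, D->B

  step 1 ⇒ step 2: BABCC ⇒ DD·CC·DD·BA·BA
    A ↦ CC
    B ↦ DD
    C ↦ BA
  step 0 ⇒ step 1: CDA ⇒ BA·B·CC
    D ↦ B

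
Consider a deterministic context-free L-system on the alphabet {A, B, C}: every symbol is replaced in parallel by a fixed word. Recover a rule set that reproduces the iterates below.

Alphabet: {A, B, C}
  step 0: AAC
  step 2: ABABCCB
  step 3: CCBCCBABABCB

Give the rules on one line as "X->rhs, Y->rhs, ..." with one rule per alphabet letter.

  step 2 ⇒ step 3: ABABCCB ⇒ C·CB·C·CB·AB·AB·CB
    A ↦ C
    B ↦ CB
    C ↦ AB

A->C, B->CB, C->AB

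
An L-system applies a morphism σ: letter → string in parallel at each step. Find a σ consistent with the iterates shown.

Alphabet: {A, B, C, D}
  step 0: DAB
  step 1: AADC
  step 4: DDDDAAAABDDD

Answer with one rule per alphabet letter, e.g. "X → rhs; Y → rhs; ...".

A->D, B->C, C->BD, D->AA

  step 0 ⇒ step 1: DAB ⇒ AA·D·C
    A ↦ D
    B ↦ C
    D ↦ AA
    C ↦ BD  (constrained at step 1)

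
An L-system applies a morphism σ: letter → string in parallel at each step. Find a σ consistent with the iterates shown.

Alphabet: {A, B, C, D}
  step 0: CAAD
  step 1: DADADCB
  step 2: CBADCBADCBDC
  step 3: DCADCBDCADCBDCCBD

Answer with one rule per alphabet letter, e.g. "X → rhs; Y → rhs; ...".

A->AD, B->C, C->D, D->CB

  step 2 ⇒ step 3: CBADCBADCBDC ⇒ D·C·AD·CB·D·C·AD·CB·D·C·CB·D
    A ↦ AD
    B ↦ C
    C ↦ D
    D ↦ CB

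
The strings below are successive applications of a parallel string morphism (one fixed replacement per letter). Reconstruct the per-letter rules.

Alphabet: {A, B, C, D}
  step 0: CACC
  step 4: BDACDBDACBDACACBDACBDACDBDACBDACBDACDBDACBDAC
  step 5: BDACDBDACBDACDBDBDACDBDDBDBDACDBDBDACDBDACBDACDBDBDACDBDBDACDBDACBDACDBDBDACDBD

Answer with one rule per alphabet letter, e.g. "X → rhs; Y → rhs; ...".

  step 4 ⇒ step 5: BDACDBDACBDACACBDACBDACDBDACBDACBDACDBDACBDAC ⇒ BD·AC·D·BD·AC·BD·AC·D·BD·BD·AC·D·BD·D·BD·BD·AC·D·BD·BD·AC·D·BD·AC·BD·AC·D·BD·BD·AC·D·BD·BD·AC·D·BD·AC·BD·AC·D·BD·BD·AC·D·BD
    A ↦ D
    B ↦ BD
    C ↦ BD
    D ↦ AC

A->D, B->BD, C->BD, D->AC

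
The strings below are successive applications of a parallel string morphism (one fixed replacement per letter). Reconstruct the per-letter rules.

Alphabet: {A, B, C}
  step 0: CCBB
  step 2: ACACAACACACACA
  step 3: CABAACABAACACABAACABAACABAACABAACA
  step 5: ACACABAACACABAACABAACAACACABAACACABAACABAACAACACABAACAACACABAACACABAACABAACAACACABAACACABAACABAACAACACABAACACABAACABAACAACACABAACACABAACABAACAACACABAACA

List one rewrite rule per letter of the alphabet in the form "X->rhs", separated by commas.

A->CA, B->A, C->BAA

  step 2 ⇒ step 3: ACACAACACACACA ⇒ CA·BAA·CA·BAA·CA·CA·BAA·CA·BAA·CA·BAA·CA·BAA·CA
    A ↦ CA
    C ↦ BAA
    B ↦ A  (constrained at step 0)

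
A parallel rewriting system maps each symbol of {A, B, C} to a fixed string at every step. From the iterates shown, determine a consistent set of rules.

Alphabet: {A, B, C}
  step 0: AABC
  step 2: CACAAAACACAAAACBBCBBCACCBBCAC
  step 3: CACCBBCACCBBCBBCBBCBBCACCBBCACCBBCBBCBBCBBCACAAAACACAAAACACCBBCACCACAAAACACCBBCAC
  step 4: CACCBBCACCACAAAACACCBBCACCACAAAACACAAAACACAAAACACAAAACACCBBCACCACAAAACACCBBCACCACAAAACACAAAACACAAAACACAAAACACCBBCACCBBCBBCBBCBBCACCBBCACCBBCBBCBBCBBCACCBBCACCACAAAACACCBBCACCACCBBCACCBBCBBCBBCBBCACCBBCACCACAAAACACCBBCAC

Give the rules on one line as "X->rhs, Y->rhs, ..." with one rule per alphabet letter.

A->CBB, B->AA, C->CAC

  step 3 ⇒ step 4: CACCBBCACCBBCBBCBBCBBCACCBBCACCBBCBBCBBCBBCACAAAACACAAAACACCBBCACCACAAAACACCBBCAC ⇒ CAC·CBB·CAC·CAC·AA·AA·CAC·CBB·CAC·CAC·AA·AA·CAC·AA·AA·CAC·AA·AA·CAC·AA·AA·CAC·CBB·CAC·CAC·AA·AA·CAC·CBB·CAC·CAC·AA·AA·CAC·AA·AA·CAC·AA·AA·CAC·AA·AA·CAC·CBB·CAC·CBB·CBB·CBB·CBB·CAC·CBB·CAC·CBB·CBB·CBB·CBB·CAC·CBB·CAC·CAC·AA·AA·CAC·CBB·CAC·CAC·CBB·CAC·CBB·CBB·CBB·CBB·CAC·CBB·CAC·CAC·AA·AA·CAC·CBB·CAC
    A ↦ CBB
    B ↦ AA
    C ↦ CAC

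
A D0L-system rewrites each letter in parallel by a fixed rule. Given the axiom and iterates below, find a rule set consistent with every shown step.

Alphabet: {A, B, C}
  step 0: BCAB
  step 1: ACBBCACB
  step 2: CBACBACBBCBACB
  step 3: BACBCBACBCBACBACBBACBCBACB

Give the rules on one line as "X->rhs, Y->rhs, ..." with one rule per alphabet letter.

  step 2 ⇒ step 3: CBACBACBBCBACB ⇒ B·ACB·C·B·ACB·C·B·ACB·ACB·B·ACB·C·B·ACB
    A ↦ C
    B ↦ ACB
    C ↦ B

A->C, B->ACB, C->B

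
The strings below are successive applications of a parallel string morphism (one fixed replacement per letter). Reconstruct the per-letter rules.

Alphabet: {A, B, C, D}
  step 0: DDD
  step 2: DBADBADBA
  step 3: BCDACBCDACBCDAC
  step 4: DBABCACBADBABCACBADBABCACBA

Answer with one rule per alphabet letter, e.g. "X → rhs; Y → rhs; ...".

A->AC, B->D, C->BA, D->BC

  step 3 ⇒ step 4: BCDACBCDACBCDAC ⇒ D·BA·BC·AC·BA·D·BA·BC·AC·BA·D·BA·BC·AC·BA
    A ↦ AC
    B ↦ D
    C ↦ BA
    D ↦ BC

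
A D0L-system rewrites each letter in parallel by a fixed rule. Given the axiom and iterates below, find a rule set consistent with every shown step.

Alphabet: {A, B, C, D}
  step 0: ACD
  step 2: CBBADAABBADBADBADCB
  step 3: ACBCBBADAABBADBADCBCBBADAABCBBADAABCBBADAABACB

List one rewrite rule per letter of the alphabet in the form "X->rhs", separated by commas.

  step 2 ⇒ step 3: CBBADAABBADBADBADCB ⇒ A·CB·CB·BAD·AAB·BAD·BAD·CB·CB·BAD·AAB·CB·BAD·AAB·CB·BAD·AAB·A·CB
    A ↦ BAD
    B ↦ CB
    C ↦ A
    D ↦ AAB

A->BAD, B->CB, C->A, D->AAB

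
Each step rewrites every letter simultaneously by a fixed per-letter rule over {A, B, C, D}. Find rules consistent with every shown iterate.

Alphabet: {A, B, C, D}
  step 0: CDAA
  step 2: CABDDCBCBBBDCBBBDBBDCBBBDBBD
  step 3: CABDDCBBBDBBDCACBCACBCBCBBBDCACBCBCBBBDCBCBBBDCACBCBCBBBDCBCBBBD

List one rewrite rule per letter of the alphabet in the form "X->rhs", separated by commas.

A->BDD, B->CB, C->CA, D->BBD

  step 2 ⇒ step 3: CABDDCBCBBBDCBBBDBBDCBBBDBBD ⇒ CA·BDD·CB·BBD·BBD·CA·CB·CA·CB·CB·CB·BBD·CA·CB·CB·CB·BBD·CB·CB·BBD·CA·CB·CB·CB·BBD·CB·CB·BBD
    A ↦ BDD
    B ↦ CB
    C ↦ CA
    D ↦ BBD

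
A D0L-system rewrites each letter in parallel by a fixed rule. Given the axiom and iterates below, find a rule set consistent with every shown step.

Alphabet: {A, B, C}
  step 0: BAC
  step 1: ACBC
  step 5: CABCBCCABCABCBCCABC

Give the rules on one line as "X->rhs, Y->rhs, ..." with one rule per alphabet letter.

  step 0 ⇒ step 1: BAC ⇒ A·C·BC
    A ↦ C
    B ↦ A
    C ↦ BC

A->C, B->A, C->BC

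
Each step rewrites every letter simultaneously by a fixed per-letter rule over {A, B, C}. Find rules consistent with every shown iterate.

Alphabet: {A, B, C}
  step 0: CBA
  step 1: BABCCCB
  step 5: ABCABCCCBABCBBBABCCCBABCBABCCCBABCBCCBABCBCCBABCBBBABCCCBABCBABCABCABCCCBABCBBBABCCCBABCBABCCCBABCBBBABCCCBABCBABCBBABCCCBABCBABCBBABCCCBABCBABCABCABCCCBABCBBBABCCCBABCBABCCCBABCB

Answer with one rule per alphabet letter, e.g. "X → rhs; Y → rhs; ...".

  step 0 ⇒ step 1: CBA ⇒ B·ABC·CCB
    A ↦ CCB
    B ↦ ABC
    C ↦ B

A->CCB, B->ABC, C->B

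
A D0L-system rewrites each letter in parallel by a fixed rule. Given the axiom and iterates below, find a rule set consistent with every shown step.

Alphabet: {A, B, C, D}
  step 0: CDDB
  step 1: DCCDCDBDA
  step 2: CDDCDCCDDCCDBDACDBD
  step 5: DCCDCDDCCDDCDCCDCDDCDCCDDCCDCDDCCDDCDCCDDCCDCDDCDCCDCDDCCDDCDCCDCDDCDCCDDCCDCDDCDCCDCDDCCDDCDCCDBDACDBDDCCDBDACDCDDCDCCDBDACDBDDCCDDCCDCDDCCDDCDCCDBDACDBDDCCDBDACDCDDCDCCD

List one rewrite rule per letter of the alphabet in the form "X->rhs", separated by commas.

  step 1 ⇒ step 2: DCCDCDBDA ⇒ CD·DC·DC·CD·DC·CD·BDA·CD·BD
    A ↦ BD
    B ↦ BDA
    C ↦ DC
    D ↦ CD

A->BD, B->BDA, C->DC, D->CD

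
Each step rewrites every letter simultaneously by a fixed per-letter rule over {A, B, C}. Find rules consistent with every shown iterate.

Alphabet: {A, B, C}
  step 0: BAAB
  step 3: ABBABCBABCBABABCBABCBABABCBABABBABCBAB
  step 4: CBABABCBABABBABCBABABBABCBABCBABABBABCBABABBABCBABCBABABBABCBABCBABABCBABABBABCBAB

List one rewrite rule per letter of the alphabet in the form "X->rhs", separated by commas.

  step 3 ⇒ step 4: ABBABCBABCBABABCBABCBABABCBABABBABCBAB ⇒ CB·AB·AB·CB·AB·ABB·AB·CB·AB·ABB·AB·CB·AB·CB·AB·ABB·AB·CB·AB·ABB·AB·CB·AB·CB·AB·ABB·AB·CB·AB·CB·AB·AB·CB·AB·ABB·AB·CB·AB
    A ↦ CB
    B ↦ AB
    C ↦ ABB

A->CB, B->AB, C->ABB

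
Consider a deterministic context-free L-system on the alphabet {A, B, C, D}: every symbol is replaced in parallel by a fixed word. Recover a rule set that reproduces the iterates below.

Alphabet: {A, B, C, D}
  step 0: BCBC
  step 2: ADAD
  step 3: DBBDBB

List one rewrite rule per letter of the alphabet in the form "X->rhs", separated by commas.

  step 2 ⇒ step 3: ADAD ⇒ D·BB·D·BB
    A ↦ D
    D ↦ BB
    B ↦ C  (constrained at step 0)
    C ↦ A  (constrained at step 0)

A->D, B->C, C->A, D->BB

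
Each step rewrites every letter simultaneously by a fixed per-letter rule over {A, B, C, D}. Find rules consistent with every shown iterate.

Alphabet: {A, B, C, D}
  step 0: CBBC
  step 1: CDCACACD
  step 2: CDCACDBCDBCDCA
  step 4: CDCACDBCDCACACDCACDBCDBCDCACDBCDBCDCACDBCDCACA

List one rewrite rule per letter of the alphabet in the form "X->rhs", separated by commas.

A->B, B->CA, C->CD, D->CA

  step 1 ⇒ step 2: CDCACACD ⇒ CD·CA·CD·B·CD·B·CD·CA
    A ↦ B
    C ↦ CD
    D ↦ CA
  step 0 ⇒ step 1: CBBC ⇒ CD·CA·CA·CD
    B ↦ CA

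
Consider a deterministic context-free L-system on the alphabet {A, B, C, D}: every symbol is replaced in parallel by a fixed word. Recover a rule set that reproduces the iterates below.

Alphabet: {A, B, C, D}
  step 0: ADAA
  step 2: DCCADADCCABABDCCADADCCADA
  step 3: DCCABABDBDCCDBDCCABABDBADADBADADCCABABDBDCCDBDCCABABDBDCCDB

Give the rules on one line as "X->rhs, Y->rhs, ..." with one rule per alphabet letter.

  step 2 ⇒ step 3: DCCADADCCABABDCCADADCCADA ⇒ DCC·AB·AB·DB·DCC·DB·DCC·AB·AB·DB·ADA·DB·ADA·DCC·AB·AB·DB·DCC·DB·DCC·AB·AB·DB·DCC·DB
    A ↦ DB
    B ↦ ADA
    C ↦ AB
    D ↦ DCC

A->DB, B->ADA, C->AB, D->DCC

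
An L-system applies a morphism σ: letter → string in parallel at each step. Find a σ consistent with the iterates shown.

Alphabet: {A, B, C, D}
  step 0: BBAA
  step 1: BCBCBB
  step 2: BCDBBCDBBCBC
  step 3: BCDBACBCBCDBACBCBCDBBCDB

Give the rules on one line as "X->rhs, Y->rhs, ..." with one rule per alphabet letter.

  step 2 ⇒ step 3: BCDBBCDBBCBC ⇒ BC·DB·AC·BC·BC·DB·AC·BC·BC·DB·BC·DB
    B ↦ BC
    C ↦ DB
    D ↦ AC
  step 0 ⇒ step 1: BBAA ⇒ BC·BC·B·B
    A ↦ B

A->B, B->BC, C->DB, D->AC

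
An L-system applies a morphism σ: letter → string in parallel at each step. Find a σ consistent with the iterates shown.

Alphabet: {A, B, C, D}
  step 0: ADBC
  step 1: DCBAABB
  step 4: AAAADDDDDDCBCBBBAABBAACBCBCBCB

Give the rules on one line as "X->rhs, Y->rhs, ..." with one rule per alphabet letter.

A->D, B->AA, C->BB, D->CB

  step 0 ⇒ step 1: ADBC ⇒ D·CB·AA·BB
    A ↦ D
    B ↦ AA
    C ↦ BB
    D ↦ CB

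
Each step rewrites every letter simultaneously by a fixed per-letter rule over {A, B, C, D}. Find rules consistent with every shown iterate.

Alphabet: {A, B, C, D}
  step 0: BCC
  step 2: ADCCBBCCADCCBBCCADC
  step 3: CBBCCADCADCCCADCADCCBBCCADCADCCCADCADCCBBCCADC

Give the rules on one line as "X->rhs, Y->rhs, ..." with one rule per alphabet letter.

A->CBB, B->C, C->ADC, D->CC

  step 2 ⇒ step 3: ADCCBBCCADCCBBCCADC ⇒ CBB·CC·ADC·ADC·C·C·ADC·ADC·CBB·CC·ADC·ADC·C·C·ADC·ADC·CBB·CC·ADC
    A ↦ CBB
    B ↦ C
    C ↦ ADC
    D ↦ CC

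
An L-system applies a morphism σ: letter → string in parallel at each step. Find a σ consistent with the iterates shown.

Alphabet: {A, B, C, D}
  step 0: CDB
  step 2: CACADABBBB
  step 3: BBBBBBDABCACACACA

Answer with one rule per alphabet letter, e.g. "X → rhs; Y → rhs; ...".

  step 2 ⇒ step 3: CACADABBBB ⇒ BB·B·BB·B·DA·B·CA·CA·CA·CA
    A ↦ B
    B ↦ CA
    C ↦ BB
    D ↦ DA

A->B, B->CA, C->BB, D->DA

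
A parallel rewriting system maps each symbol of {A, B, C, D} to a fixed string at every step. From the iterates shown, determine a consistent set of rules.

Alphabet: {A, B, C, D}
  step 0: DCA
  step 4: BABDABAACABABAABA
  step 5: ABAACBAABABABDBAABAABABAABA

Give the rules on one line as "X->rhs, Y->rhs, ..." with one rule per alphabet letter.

A->BA, B->A, C->BD, D->C

  step 4 ⇒ step 5: BABDABAACABABAABA ⇒ A·BA·A·C·BA·A·BA·BA·BD·BA·A·BA·A·BA·BA·A·BA
    A ↦ BA
    B ↦ A
    C ↦ BD
    D ↦ C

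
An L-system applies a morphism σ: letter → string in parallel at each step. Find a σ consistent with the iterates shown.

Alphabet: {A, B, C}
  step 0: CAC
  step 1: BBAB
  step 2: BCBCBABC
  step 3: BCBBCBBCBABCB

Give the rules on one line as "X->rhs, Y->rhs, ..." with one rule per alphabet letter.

  step 2 ⇒ step 3: BCBCBABC ⇒ BC·B·BC·B·BC·BA·BC·B
    A ↦ BA
    B ↦ BC
    C ↦ B

A->BA, B->BC, C->B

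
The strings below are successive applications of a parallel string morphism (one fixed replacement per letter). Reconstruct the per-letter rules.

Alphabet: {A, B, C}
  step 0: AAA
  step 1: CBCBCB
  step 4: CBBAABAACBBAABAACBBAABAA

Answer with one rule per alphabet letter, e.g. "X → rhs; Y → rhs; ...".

  step 0 ⇒ step 1: AAA ⇒ CB·CB·CB
    A ↦ CB
    B ↦ A  (constrained at step 1)
    C ↦ BA  (constrained at step 1)

A->CB, B->A, C->BA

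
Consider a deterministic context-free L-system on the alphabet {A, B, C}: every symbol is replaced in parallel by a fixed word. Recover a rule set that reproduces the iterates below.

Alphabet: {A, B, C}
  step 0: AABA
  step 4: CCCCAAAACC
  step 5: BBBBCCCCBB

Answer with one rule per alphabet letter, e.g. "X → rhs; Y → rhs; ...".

A->C, B->AA, C->B

  step 4 ⇒ step 5: CCCCAAAACC ⇒ B·B·B·B·C·C·C·C·B·B
    A ↦ C
    C ↦ B
    B ↦ AA  (constrained at step 0)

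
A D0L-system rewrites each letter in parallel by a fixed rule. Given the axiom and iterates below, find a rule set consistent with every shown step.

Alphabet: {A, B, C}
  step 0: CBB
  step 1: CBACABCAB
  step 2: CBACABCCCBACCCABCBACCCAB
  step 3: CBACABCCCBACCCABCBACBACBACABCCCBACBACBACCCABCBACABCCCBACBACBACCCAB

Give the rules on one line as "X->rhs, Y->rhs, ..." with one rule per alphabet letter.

  step 2 ⇒ step 3: CBACABCCCBACCCABCBACCCAB ⇒ CBA·CAB·CC·CBA·CC·CAB·CBA·CBA·CBA·CAB·CC·CBA·CBA·CBA·CC·CAB·CBA·CAB·CC·CBA·CBA·CBA·CC·CAB
    A ↦ CC
    B ↦ CAB
    C ↦ CBA

A->CC, B->CAB, C->CBA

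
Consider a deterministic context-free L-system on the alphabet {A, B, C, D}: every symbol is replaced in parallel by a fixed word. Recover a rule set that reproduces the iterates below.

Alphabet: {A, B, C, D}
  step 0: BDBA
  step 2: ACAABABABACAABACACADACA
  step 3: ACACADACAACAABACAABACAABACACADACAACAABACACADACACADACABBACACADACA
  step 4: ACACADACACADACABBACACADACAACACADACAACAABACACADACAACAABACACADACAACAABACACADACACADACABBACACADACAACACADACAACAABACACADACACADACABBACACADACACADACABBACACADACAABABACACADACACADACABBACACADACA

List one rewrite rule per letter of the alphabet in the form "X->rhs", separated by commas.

  step 3 ⇒ step 4: ACACADACAACAABACAABACAABACACADACAACAABACACADACACADACABBACACADACA ⇒ ACA·CAD·ACA·CAD·ACA·BB·ACA·CAD·ACA·ACA·CAD·ACA·ACA·AB·ACA·CAD·ACA·ACA·AB·ACA·CAD·ACA·ACA·AB·ACA·CAD·ACA·CAD·ACA·BB·ACA·CAD·ACA·ACA·CAD·ACA·ACA·AB·ACA·CAD·ACA·CAD·ACA·BB·ACA·CAD·ACA·CAD·ACA·BB·ACA·CAD·ACA·AB·AB·ACA·CAD·ACA·CAD·ACA·BB·ACA·CAD·ACA
    A ↦ ACA
    B ↦ AB
    C ↦ CAD
    D ↦ BB

A->ACA, B->AB, C->CAD, D->BB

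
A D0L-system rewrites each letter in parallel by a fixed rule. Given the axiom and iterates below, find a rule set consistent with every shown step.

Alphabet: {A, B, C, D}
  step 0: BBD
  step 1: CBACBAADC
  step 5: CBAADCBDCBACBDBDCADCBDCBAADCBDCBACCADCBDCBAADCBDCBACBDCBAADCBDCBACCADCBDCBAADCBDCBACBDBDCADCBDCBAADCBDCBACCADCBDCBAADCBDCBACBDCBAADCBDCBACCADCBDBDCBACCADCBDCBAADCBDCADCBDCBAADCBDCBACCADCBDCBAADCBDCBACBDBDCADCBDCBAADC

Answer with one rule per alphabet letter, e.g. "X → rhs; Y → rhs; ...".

A->C, B->CBA, C->BD, D->ADC

  step 0 ⇒ step 1: BBD ⇒ CBA·CBA·ADC
    B ↦ CBA
    D ↦ ADC
    A ↦ C  (constrained at step 1)
    C ↦ BD  (constrained at step 1)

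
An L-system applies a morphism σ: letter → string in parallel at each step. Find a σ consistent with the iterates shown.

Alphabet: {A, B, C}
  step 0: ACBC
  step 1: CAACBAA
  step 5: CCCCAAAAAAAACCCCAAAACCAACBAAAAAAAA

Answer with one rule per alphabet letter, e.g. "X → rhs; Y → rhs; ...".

  step 0 ⇒ step 1: ACBC ⇒ C·AA·CB·AA
    A ↦ C
    B ↦ CB
    C ↦ AA

A->C, B->CB, C->AA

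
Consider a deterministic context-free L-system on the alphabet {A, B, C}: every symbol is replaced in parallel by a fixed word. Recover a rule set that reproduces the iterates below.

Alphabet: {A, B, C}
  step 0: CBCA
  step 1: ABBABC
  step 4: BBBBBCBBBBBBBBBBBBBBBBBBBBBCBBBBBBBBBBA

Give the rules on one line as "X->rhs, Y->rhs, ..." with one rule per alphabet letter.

A->BC, B->BB, C->A

  step 0 ⇒ step 1: CBCA ⇒ A·BB·A·BC
    A ↦ BC
    B ↦ BB
    C ↦ A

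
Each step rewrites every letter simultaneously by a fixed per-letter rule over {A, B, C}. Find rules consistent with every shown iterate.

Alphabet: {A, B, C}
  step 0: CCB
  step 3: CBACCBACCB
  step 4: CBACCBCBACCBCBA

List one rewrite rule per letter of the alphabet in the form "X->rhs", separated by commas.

A->C, B->A, C->CB

  step 3 ⇒ step 4: CBACCBACCB ⇒ CB·A·C·CB·CB·A·C·CB·CB·A
    A ↦ C
    B ↦ A
    C ↦ CB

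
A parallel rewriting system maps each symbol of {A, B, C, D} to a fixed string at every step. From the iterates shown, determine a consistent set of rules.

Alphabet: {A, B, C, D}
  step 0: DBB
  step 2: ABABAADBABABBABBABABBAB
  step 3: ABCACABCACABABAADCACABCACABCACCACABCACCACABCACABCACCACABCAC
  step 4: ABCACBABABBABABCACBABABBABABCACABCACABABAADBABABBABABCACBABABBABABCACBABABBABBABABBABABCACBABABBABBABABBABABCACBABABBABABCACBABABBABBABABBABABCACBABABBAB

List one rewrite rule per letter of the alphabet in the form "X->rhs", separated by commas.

A->AB, B->CAC, C->BAB, D->AAD

  step 3 ⇒ step 4: ABCACABCACABABAADCACABCACABCACCACABCACCACABCACABCACCACABCAC ⇒ AB·CAC·BAB·AB·BAB·AB·CAC·BAB·AB·BAB·AB·CAC·AB·CAC·AB·AB·AAD·BAB·AB·BAB·AB·CAC·BAB·AB·BAB·AB·CAC·BAB·AB·BAB·BAB·AB·BAB·AB·CAC·BAB·AB·BAB·BAB·AB·BAB·AB·CAC·BAB·AB·BAB·AB·CAC·BAB·AB·BAB·BAB·AB·BAB·AB·CAC·BAB·AB·BAB
    A ↦ AB
    B ↦ CAC
    C ↦ BAB
    D ↦ AAD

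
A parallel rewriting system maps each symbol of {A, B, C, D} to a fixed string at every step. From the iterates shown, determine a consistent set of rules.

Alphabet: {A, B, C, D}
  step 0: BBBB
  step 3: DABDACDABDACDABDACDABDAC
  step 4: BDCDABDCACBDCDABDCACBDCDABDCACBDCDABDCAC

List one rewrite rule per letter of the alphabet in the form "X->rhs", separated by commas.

A->C, B->DA, C->AC, D->BD

  step 3 ⇒ step 4: DABDACDABDACDABDACDABDAC ⇒ BD·C·DA·BD·C·AC·BD·C·DA·BD·C·AC·BD·C·DA·BD·C·AC·BD·C·DA·BD·C·AC
    A ↦ C
    B ↦ DA
    C ↦ AC
    D ↦ BD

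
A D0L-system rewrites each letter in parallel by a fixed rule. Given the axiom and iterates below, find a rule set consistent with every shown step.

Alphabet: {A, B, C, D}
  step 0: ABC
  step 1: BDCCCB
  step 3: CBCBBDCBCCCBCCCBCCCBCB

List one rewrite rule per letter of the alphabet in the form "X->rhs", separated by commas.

A->BD, B->CC, C->CB, D->A

  step 0 ⇒ step 1: ABC ⇒ BD·CC·CB
    A ↦ BD
    B ↦ CC
    C ↦ CB
    D ↦ A  (constrained at step 1)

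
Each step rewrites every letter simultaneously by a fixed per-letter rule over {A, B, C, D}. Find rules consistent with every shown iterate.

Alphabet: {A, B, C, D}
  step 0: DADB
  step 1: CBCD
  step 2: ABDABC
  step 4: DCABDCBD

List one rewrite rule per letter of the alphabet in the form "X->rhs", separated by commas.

A->B, B->D, C->AB, D->C

  step 1 ⇒ step 2: CBCD ⇒ AB·D·AB·C
    B ↦ D
    C ↦ AB
    D ↦ C
  step 0 ⇒ step 1: DADB ⇒ C·B·C·D
    A ↦ B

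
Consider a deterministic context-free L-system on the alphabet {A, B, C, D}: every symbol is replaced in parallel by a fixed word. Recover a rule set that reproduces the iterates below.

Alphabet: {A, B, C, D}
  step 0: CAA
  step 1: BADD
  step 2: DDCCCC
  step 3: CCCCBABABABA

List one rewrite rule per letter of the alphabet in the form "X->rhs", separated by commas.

  step 2 ⇒ step 3: DDCCCC ⇒ CC·CC·BA·BA·BA·BA
    C ↦ BA
    D ↦ CC
  step 0 ⇒ step 1: CAA ⇒ BA·D·D
    A ↦ D
  step 1 ⇒ step 2: BADD ⇒ D·D·CC·CC
    B ↦ D

A->D, B->D, C->BA, D->CC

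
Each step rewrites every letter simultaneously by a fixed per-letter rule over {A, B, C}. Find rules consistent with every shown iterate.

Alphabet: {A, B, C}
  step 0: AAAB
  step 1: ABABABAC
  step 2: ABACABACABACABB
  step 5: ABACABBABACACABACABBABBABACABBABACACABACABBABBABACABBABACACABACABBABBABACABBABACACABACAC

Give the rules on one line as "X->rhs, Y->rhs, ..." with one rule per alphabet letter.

A->AB, B->AC, C->B

  step 1 ⇒ step 2: ABABABAC ⇒ AB·AC·AB·AC·AB·AC·AB·B
    A ↦ AB
    B ↦ AC
    C ↦ B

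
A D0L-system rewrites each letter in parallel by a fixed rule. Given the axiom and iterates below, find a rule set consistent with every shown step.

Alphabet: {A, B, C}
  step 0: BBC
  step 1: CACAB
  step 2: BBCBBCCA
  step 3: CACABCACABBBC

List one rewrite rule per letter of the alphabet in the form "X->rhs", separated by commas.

  step 2 ⇒ step 3: BBCBBCCA ⇒ CA·CA·B·CA·CA·B·B·BC
    A ↦ BC
    B ↦ CA
    C ↦ B

A->BC, B->CA, C->B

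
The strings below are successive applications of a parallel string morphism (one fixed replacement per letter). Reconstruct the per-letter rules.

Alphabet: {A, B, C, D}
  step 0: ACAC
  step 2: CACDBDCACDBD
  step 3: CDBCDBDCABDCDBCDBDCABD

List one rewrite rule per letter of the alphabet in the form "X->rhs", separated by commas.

  step 2 ⇒ step 3: CACDBDCACDBD ⇒ CD·B·CD·BD·CA·BD·CD·B·CD·BD·CA·BD
    A ↦ B
    B ↦ CA
    C ↦ CD
    D ↦ BD

A->B, B->CA, C->CD, D->BD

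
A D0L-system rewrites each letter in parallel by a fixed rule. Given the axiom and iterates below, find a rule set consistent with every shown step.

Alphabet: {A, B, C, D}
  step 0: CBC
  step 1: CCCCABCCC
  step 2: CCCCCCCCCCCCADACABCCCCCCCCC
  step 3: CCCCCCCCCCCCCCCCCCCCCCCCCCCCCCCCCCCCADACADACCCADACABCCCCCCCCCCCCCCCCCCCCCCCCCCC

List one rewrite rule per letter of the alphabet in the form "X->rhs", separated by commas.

A->ADA, B->CAB, C->CCC, D->C

  step 2 ⇒ step 3: CCCCCCCCCCCCADACABCCCCCCCCC ⇒ CCC·CCC·CCC·CCC·CCC·CCC·CCC·CCC·CCC·CCC·CCC·CCC·ADA·C·ADA·CCC·ADA·CAB·CCC·CCC·CCC·CCC·CCC·CCC·CCC·CCC·CCC
    A ↦ ADA
    B ↦ CAB
    C ↦ CCC
    D ↦ C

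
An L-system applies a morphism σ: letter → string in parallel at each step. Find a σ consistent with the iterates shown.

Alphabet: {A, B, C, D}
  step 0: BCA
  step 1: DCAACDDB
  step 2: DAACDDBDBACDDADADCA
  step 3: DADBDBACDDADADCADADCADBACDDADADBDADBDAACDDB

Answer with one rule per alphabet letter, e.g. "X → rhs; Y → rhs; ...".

A->DB, B->DCA, C->ACD, D->DA

  step 2 ⇒ step 3: DAACDDBDBACDDADADCA ⇒ DA·DB·DB·ACD·DA·DA·DCA·DA·DCA·DB·ACD·DA·DA·DB·DA·DB·DA·ACD·DB
    A ↦ DB
    B ↦ DCA
    C ↦ ACD
    D ↦ DA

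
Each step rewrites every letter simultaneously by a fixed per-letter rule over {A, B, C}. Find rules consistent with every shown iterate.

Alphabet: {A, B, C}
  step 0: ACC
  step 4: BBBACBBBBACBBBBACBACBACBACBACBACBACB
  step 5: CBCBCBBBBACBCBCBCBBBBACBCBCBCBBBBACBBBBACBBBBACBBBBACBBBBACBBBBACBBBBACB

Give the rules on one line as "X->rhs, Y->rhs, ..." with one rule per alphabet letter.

  step 4 ⇒ step 5: BBBACBBBBACBBBBACBACBACBACBACBACBACB ⇒ CB·CB·CB·BBB·A·CB·CB·CB·CB·BBB·A·CB·CB·CB·CB·BBB·A·CB·BBB·A·CB·BBB·A·CB·BBB·A·CB·BBB·A·CB·BBB·A·CB·BBB·A·CB
    A ↦ BBB
    B ↦ CB
    C ↦ A

A->BBB, B->CB, C->A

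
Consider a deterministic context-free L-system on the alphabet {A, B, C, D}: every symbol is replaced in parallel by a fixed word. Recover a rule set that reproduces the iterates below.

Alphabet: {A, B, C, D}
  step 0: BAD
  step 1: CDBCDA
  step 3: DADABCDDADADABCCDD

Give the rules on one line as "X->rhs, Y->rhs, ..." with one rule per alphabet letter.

  step 0 ⇒ step 1: BAD ⇒ CD·BC·DA
    A ↦ BC
    B ↦ CD
    D ↦ DA
    C ↦ D  (constrained at step 1)

A->BC, B->CD, C->D, D->DA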